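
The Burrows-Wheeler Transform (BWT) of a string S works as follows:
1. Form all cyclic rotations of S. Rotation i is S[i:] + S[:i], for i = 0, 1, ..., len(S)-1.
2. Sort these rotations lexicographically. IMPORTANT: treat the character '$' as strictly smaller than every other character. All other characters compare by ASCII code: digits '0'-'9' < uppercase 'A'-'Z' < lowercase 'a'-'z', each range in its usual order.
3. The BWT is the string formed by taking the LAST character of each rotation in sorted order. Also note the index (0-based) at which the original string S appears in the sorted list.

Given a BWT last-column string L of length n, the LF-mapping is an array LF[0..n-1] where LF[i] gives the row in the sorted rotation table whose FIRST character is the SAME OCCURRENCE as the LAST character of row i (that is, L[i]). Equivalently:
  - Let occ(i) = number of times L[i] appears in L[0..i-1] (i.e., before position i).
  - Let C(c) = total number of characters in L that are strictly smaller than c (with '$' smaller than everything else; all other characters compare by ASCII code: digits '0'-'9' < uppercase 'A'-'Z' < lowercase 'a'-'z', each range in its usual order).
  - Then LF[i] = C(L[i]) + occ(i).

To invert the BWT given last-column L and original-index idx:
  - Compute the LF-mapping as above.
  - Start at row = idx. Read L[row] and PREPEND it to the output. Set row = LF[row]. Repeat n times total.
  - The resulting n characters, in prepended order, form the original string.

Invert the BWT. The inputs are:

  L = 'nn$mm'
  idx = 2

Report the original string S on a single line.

LF mapping: 3 4 0 1 2
Walk LF starting at row 2, prepending L[row]:
  step 1: row=2, L[2]='$', prepend. Next row=LF[2]=0
  step 2: row=0, L[0]='n', prepend. Next row=LF[0]=3
  step 3: row=3, L[3]='m', prepend. Next row=LF[3]=1
  step 4: row=1, L[1]='n', prepend. Next row=LF[1]=4
  step 5: row=4, L[4]='m', prepend. Next row=LF[4]=2
Reversed output: mnmn$

Answer: mnmn$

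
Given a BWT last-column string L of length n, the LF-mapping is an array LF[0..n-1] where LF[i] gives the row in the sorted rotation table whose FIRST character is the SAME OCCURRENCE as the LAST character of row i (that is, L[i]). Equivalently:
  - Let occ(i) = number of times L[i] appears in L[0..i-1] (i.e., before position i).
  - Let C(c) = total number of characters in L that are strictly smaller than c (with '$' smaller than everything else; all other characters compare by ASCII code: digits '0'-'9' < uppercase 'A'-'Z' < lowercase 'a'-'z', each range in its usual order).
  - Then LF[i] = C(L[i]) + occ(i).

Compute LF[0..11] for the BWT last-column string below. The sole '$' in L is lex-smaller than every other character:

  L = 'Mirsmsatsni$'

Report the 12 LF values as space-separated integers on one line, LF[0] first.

Char counts: '$':1, 'M':1, 'a':1, 'i':2, 'm':1, 'n':1, 'r':1, 's':3, 't':1
C (first-col start): C('$')=0, C('M')=1, C('a')=2, C('i')=3, C('m')=5, C('n')=6, C('r')=7, C('s')=8, C('t')=11
L[0]='M': occ=0, LF[0]=C('M')+0=1+0=1
L[1]='i': occ=0, LF[1]=C('i')+0=3+0=3
L[2]='r': occ=0, LF[2]=C('r')+0=7+0=7
L[3]='s': occ=0, LF[3]=C('s')+0=8+0=8
L[4]='m': occ=0, LF[4]=C('m')+0=5+0=5
L[5]='s': occ=1, LF[5]=C('s')+1=8+1=9
L[6]='a': occ=0, LF[6]=C('a')+0=2+0=2
L[7]='t': occ=0, LF[7]=C('t')+0=11+0=11
L[8]='s': occ=2, LF[8]=C('s')+2=8+2=10
L[9]='n': occ=0, LF[9]=C('n')+0=6+0=6
L[10]='i': occ=1, LF[10]=C('i')+1=3+1=4
L[11]='$': occ=0, LF[11]=C('$')+0=0+0=0

Answer: 1 3 7 8 5 9 2 11 10 6 4 0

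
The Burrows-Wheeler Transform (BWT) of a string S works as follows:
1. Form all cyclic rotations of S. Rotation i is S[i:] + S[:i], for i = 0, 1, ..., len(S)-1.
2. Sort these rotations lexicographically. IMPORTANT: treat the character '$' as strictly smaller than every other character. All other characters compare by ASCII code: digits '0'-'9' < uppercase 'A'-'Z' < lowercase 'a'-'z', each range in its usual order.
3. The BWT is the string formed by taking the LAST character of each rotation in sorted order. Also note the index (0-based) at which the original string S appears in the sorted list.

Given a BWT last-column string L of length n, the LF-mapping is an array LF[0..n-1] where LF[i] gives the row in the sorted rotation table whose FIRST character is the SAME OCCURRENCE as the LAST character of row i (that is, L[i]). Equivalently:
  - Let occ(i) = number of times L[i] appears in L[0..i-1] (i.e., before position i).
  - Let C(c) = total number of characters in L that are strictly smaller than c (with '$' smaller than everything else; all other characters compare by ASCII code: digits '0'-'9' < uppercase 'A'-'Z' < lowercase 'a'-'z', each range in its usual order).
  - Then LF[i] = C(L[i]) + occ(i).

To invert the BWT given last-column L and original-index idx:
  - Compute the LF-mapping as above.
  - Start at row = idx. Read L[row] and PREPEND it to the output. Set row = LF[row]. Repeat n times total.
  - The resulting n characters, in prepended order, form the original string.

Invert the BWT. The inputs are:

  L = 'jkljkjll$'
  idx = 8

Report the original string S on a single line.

LF mapping: 1 4 6 2 5 3 7 8 0
Walk LF starting at row 8, prepending L[row]:
  step 1: row=8, L[8]='$', prepend. Next row=LF[8]=0
  step 2: row=0, L[0]='j', prepend. Next row=LF[0]=1
  step 3: row=1, L[1]='k', prepend. Next row=LF[1]=4
  step 4: row=4, L[4]='k', prepend. Next row=LF[4]=5
  step 5: row=5, L[5]='j', prepend. Next row=LF[5]=3
  step 6: row=3, L[3]='j', prepend. Next row=LF[3]=2
  step 7: row=2, L[2]='l', prepend. Next row=LF[2]=6
  step 8: row=6, L[6]='l', prepend. Next row=LF[6]=7
  step 9: row=7, L[7]='l', prepend. Next row=LF[7]=8
Reversed output: llljjkkj$

Answer: llljjkkj$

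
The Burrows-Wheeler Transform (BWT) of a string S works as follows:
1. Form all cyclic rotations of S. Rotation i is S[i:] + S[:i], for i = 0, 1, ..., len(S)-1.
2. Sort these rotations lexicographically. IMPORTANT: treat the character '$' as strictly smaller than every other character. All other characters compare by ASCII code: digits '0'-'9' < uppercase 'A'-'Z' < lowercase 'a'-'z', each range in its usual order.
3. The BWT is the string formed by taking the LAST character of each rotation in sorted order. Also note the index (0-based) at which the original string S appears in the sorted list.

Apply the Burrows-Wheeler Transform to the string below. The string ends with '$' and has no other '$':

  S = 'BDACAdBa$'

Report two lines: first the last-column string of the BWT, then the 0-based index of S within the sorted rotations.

All 9 rotations (rotation i = S[i:]+S[:i]):
  rot[0] = BDACAdBa$
  rot[1] = DACAdBa$B
  rot[2] = ACAdBa$BD
  rot[3] = CAdBa$BDA
  rot[4] = AdBa$BDAC
  rot[5] = dBa$BDACA
  rot[6] = Ba$BDACAd
  rot[7] = a$BDACAdB
  rot[8] = $BDACAdBa
Sorted (with $ < everything):
  sorted[0] = $BDACAdBa  (last char: 'a')
  sorted[1] = ACAdBa$BD  (last char: 'D')
  sorted[2] = AdBa$BDAC  (last char: 'C')
  sorted[3] = BDACAdBa$  (last char: '$')
  sorted[4] = Ba$BDACAd  (last char: 'd')
  sorted[5] = CAdBa$BDA  (last char: 'A')
  sorted[6] = DACAdBa$B  (last char: 'B')
  sorted[7] = a$BDACAdB  (last char: 'B')
  sorted[8] = dBa$BDACA  (last char: 'A')
Last column: aDC$dABBA
Original string S is at sorted index 3

Answer: aDC$dABBA
3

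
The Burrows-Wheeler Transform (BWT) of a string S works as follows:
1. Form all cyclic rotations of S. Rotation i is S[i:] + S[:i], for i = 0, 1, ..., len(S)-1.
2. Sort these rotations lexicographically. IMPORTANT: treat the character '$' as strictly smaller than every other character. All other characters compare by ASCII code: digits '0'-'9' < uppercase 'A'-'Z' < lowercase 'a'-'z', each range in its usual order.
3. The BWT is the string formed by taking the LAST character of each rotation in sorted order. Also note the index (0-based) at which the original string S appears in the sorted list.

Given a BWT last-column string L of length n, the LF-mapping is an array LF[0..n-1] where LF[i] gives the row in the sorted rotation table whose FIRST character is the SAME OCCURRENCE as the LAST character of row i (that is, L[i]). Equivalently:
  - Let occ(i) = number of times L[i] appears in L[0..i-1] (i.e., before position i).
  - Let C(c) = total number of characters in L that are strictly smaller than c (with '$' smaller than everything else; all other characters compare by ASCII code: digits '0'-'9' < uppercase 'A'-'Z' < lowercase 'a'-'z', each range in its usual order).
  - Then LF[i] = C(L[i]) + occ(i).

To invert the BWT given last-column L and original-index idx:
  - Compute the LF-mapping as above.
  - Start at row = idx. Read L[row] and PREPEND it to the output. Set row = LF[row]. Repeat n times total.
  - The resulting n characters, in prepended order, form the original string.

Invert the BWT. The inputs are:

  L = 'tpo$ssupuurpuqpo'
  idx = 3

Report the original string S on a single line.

LF mapping: 11 3 1 0 9 10 12 4 13 14 8 5 15 7 6 2
Walk LF starting at row 3, prepending L[row]:
  step 1: row=3, L[3]='$', prepend. Next row=LF[3]=0
  step 2: row=0, L[0]='t', prepend. Next row=LF[0]=11
  step 3: row=11, L[11]='p', prepend. Next row=LF[11]=5
  step 4: row=5, L[5]='s', prepend. Next row=LF[5]=10
  step 5: row=10, L[10]='r', prepend. Next row=LF[10]=8
  step 6: row=8, L[8]='u', prepend. Next row=LF[8]=13
  step 7: row=13, L[13]='q', prepend. Next row=LF[13]=7
  step 8: row=7, L[7]='p', prepend. Next row=LF[7]=4
  step 9: row=4, L[4]='s', prepend. Next row=LF[4]=9
  step 10: row=9, L[9]='u', prepend. Next row=LF[9]=14
  step 11: row=14, L[14]='p', prepend. Next row=LF[14]=6
  step 12: row=6, L[6]='u', prepend. Next row=LF[6]=12
  step 13: row=12, L[12]='u', prepend. Next row=LF[12]=15
  step 14: row=15, L[15]='o', prepend. Next row=LF[15]=2
  step 15: row=2, L[2]='o', prepend. Next row=LF[2]=1
  step 16: row=1, L[1]='p', prepend. Next row=LF[1]=3
Reversed output: poouupuspqurspt$

Answer: poouupuspqurspt$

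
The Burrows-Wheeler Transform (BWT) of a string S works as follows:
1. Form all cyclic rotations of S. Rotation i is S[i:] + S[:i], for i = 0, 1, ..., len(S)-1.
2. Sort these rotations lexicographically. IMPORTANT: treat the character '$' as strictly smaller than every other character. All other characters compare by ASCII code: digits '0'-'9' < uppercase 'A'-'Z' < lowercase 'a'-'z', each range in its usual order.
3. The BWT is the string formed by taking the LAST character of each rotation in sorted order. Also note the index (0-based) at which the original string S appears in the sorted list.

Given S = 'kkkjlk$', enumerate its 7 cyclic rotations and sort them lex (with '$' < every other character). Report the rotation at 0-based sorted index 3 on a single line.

Answer: kjlk$kk

Derivation:
All 7 rotations (rotation i = S[i:]+S[:i]):
  rot[0] = kkkjlk$
  rot[1] = kkjlk$k
  rot[2] = kjlk$kk
  rot[3] = jlk$kkk
  rot[4] = lk$kkkj
  rot[5] = k$kkkjl
  rot[6] = $kkkjlk
Sorted (with $ < everything):
  sorted[0] = $kkkjlk
  sorted[1] = jlk$kkk
  sorted[2] = k$kkkjl
  sorted[3] = kjlk$kk
  sorted[4] = kkjlk$k
  sorted[5] = kkkjlk$
  sorted[6] = lk$kkkj
sorted[3] = kjlk$kk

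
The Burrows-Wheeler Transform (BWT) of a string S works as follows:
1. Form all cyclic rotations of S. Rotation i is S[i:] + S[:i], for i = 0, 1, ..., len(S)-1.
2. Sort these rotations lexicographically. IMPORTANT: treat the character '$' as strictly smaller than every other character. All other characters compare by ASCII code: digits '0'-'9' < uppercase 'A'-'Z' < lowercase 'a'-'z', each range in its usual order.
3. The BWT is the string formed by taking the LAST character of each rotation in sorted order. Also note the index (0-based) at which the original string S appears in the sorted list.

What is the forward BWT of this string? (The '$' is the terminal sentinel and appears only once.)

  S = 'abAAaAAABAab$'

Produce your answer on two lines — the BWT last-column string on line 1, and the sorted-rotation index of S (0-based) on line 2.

All 13 rotations (rotation i = S[i:]+S[:i]):
  rot[0] = abAAaAAABAab$
  rot[1] = bAAaAAABAab$a
  rot[2] = AAaAAABAab$ab
  rot[3] = AaAAABAab$abA
  rot[4] = aAAABAab$abAA
  rot[5] = AAABAab$abAAa
  rot[6] = AABAab$abAAaA
  rot[7] = ABAab$abAAaAA
  rot[8] = BAab$abAAaAAA
  rot[9] = Aab$abAAaAAAB
  rot[10] = ab$abAAaAAABA
  rot[11] = b$abAAaAAABAa
  rot[12] = $abAAaAAABAab
Sorted (with $ < everything):
  sorted[0] = $abAAaAAABAab  (last char: 'b')
  sorted[1] = AAABAab$abAAa  (last char: 'a')
  sorted[2] = AABAab$abAAaA  (last char: 'A')
  sorted[3] = AAaAAABAab$ab  (last char: 'b')
  sorted[4] = ABAab$abAAaAA  (last char: 'A')
  sorted[5] = AaAAABAab$abA  (last char: 'A')
  sorted[6] = Aab$abAAaAAAB  (last char: 'B')
  sorted[7] = BAab$abAAaAAA  (last char: 'A')
  sorted[8] = aAAABAab$abAA  (last char: 'A')
  sorted[9] = ab$abAAaAAABA  (last char: 'A')
  sorted[10] = abAAaAAABAab$  (last char: '$')
  sorted[11] = b$abAAaAAABAa  (last char: 'a')
  sorted[12] = bAAaAAABAab$a  (last char: 'a')
Last column: baAbAABAAA$aa
Original string S is at sorted index 10

Answer: baAbAABAAA$aa
10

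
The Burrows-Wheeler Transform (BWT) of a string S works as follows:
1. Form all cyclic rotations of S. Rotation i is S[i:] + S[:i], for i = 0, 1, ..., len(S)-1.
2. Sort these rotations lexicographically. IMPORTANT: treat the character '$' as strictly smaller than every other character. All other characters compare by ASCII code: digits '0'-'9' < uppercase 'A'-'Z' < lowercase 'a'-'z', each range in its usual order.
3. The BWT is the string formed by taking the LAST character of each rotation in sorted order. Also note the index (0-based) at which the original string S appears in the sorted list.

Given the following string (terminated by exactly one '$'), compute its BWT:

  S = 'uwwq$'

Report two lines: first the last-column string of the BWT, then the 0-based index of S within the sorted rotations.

All 5 rotations (rotation i = S[i:]+S[:i]):
  rot[0] = uwwq$
  rot[1] = wwq$u
  rot[2] = wq$uw
  rot[3] = q$uww
  rot[4] = $uwwq
Sorted (with $ < everything):
  sorted[0] = $uwwq  (last char: 'q')
  sorted[1] = q$uww  (last char: 'w')
  sorted[2] = uwwq$  (last char: '$')
  sorted[3] = wq$uw  (last char: 'w')
  sorted[4] = wwq$u  (last char: 'u')
Last column: qw$wu
Original string S is at sorted index 2

Answer: qw$wu
2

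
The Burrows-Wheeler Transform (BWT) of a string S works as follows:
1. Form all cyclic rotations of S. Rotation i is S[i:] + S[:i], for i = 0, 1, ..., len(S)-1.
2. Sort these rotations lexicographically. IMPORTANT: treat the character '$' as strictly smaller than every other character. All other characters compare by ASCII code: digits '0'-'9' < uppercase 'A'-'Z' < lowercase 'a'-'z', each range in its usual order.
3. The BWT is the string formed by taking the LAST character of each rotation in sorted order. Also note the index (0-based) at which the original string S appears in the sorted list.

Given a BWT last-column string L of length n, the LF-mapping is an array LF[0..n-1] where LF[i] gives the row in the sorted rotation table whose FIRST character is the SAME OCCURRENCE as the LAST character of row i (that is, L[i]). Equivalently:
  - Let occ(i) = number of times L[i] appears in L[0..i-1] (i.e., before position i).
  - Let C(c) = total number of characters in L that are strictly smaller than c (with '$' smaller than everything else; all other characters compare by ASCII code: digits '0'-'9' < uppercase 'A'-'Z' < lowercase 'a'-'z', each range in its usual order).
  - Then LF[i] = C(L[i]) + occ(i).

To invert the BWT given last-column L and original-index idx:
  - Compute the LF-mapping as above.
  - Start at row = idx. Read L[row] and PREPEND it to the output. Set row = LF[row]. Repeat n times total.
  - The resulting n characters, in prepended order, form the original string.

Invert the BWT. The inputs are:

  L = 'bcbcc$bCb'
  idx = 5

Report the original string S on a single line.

LF mapping: 2 6 3 7 8 0 4 1 5
Walk LF starting at row 5, prepending L[row]:
  step 1: row=5, L[5]='$', prepend. Next row=LF[5]=0
  step 2: row=0, L[0]='b', prepend. Next row=LF[0]=2
  step 3: row=2, L[2]='b', prepend. Next row=LF[2]=3
  step 4: row=3, L[3]='c', prepend. Next row=LF[3]=7
  step 5: row=7, L[7]='C', prepend. Next row=LF[7]=1
  step 6: row=1, L[1]='c', prepend. Next row=LF[1]=6
  step 7: row=6, L[6]='b', prepend. Next row=LF[6]=4
  step 8: row=4, L[4]='c', prepend. Next row=LF[4]=8
  step 9: row=8, L[8]='b', prepend. Next row=LF[8]=5
Reversed output: bcbcCcbb$

Answer: bcbcCcbb$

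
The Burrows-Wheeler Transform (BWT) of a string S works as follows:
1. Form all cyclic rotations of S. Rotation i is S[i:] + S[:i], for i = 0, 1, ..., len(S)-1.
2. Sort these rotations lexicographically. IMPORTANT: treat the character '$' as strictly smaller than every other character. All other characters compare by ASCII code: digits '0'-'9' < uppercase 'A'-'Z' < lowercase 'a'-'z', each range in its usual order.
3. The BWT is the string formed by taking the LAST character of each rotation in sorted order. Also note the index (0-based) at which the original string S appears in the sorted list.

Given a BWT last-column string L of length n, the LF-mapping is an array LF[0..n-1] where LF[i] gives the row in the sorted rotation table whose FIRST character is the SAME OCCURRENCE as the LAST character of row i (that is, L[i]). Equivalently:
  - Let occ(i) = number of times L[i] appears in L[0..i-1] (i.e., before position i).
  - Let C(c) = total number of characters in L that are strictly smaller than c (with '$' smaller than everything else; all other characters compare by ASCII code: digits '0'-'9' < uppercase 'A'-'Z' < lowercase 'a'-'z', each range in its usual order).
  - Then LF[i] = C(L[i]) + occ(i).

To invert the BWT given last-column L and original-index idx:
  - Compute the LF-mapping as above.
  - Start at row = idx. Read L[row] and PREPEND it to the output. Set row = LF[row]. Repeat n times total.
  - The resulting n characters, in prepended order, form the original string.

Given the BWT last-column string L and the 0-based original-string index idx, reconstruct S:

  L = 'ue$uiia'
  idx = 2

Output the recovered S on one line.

Answer: eauiiu$

Derivation:
LF mapping: 5 2 0 6 3 4 1
Walk LF starting at row 2, prepending L[row]:
  step 1: row=2, L[2]='$', prepend. Next row=LF[2]=0
  step 2: row=0, L[0]='u', prepend. Next row=LF[0]=5
  step 3: row=5, L[5]='i', prepend. Next row=LF[5]=4
  step 4: row=4, L[4]='i', prepend. Next row=LF[4]=3
  step 5: row=3, L[3]='u', prepend. Next row=LF[3]=6
  step 6: row=6, L[6]='a', prepend. Next row=LF[6]=1
  step 7: row=1, L[1]='e', prepend. Next row=LF[1]=2
Reversed output: eauiiu$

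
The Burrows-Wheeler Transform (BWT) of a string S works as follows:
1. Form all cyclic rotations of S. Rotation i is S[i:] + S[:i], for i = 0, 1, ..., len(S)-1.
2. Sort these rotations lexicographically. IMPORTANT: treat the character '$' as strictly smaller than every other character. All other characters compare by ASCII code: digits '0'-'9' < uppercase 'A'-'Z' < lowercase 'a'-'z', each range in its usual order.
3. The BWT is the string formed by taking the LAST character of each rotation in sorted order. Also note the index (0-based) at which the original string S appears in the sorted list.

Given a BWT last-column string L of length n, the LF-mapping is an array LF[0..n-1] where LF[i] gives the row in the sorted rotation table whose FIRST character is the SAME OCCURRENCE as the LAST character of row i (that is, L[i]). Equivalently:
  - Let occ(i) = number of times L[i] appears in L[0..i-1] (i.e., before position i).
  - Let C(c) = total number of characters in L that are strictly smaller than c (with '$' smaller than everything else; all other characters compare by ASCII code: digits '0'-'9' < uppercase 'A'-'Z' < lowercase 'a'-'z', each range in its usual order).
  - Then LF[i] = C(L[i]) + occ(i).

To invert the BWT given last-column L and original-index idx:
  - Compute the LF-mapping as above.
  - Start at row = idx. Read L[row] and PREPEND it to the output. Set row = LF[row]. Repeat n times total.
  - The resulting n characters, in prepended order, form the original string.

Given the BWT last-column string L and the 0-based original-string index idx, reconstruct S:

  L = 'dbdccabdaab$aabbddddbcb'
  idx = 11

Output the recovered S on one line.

Answer: bddabbcddbbaacabcabddd$

Derivation:
LF mapping: 16 6 17 13 14 1 7 18 2 3 8 0 4 5 9 10 19 20 21 22 11 15 12
Walk LF starting at row 11, prepending L[row]:
  step 1: row=11, L[11]='$', prepend. Next row=LF[11]=0
  step 2: row=0, L[0]='d', prepend. Next row=LF[0]=16
  step 3: row=16, L[16]='d', prepend. Next row=LF[16]=19
  step 4: row=19, L[19]='d', prepend. Next row=LF[19]=22
  step 5: row=22, L[22]='b', prepend. Next row=LF[22]=12
  step 6: row=12, L[12]='a', prepend. Next row=LF[12]=4
  step 7: row=4, L[4]='c', prepend. Next row=LF[4]=14
  step 8: row=14, L[14]='b', prepend. Next row=LF[14]=9
  step 9: row=9, L[9]='a', prepend. Next row=LF[9]=3
  step 10: row=3, L[3]='c', prepend. Next row=LF[3]=13
  step 11: row=13, L[13]='a', prepend. Next row=LF[13]=5
  step 12: row=5, L[5]='a', prepend. Next row=LF[5]=1
  step 13: row=1, L[1]='b', prepend. Next row=LF[1]=6
  step 14: row=6, L[6]='b', prepend. Next row=LF[6]=7
  step 15: row=7, L[7]='d', prepend. Next row=LF[7]=18
  step 16: row=18, L[18]='d', prepend. Next row=LF[18]=21
  step 17: row=21, L[21]='c', prepend. Next row=LF[21]=15
  step 18: row=15, L[15]='b', prepend. Next row=LF[15]=10
  step 19: row=10, L[10]='b', prepend. Next row=LF[10]=8
  step 20: row=8, L[8]='a', prepend. Next row=LF[8]=2
  step 21: row=2, L[2]='d', prepend. Next row=LF[2]=17
  step 22: row=17, L[17]='d', prepend. Next row=LF[17]=20
  step 23: row=20, L[20]='b', prepend. Next row=LF[20]=11
Reversed output: bddabbcddbbaacabcabddd$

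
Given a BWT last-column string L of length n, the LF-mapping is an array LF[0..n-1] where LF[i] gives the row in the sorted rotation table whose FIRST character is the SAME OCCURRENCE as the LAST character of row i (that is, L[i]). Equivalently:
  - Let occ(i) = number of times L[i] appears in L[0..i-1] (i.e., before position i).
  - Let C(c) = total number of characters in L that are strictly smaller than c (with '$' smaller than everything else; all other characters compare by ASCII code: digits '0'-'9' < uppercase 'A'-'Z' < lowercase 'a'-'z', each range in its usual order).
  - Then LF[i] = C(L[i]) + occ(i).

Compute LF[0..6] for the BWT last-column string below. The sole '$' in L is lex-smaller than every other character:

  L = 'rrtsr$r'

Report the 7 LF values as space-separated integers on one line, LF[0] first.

Char counts: '$':1, 'r':4, 's':1, 't':1
C (first-col start): C('$')=0, C('r')=1, C('s')=5, C('t')=6
L[0]='r': occ=0, LF[0]=C('r')+0=1+0=1
L[1]='r': occ=1, LF[1]=C('r')+1=1+1=2
L[2]='t': occ=0, LF[2]=C('t')+0=6+0=6
L[3]='s': occ=0, LF[3]=C('s')+0=5+0=5
L[4]='r': occ=2, LF[4]=C('r')+2=1+2=3
L[5]='$': occ=0, LF[5]=C('$')+0=0+0=0
L[6]='r': occ=3, LF[6]=C('r')+3=1+3=4

Answer: 1 2 6 5 3 0 4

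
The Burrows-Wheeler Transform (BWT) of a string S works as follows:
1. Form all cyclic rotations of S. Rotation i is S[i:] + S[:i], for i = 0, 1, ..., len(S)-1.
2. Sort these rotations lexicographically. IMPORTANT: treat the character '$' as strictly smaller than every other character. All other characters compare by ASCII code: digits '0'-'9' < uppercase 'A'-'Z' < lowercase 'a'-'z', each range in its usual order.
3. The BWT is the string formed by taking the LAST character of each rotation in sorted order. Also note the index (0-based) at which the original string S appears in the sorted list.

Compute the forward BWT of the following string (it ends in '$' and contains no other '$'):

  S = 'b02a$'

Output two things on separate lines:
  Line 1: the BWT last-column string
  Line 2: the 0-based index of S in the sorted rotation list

Answer: ab02$
4

Derivation:
All 5 rotations (rotation i = S[i:]+S[:i]):
  rot[0] = b02a$
  rot[1] = 02a$b
  rot[2] = 2a$b0
  rot[3] = a$b02
  rot[4] = $b02a
Sorted (with $ < everything):
  sorted[0] = $b02a  (last char: 'a')
  sorted[1] = 02a$b  (last char: 'b')
  sorted[2] = 2a$b0  (last char: '0')
  sorted[3] = a$b02  (last char: '2')
  sorted[4] = b02a$  (last char: '$')
Last column: ab02$
Original string S is at sorted index 4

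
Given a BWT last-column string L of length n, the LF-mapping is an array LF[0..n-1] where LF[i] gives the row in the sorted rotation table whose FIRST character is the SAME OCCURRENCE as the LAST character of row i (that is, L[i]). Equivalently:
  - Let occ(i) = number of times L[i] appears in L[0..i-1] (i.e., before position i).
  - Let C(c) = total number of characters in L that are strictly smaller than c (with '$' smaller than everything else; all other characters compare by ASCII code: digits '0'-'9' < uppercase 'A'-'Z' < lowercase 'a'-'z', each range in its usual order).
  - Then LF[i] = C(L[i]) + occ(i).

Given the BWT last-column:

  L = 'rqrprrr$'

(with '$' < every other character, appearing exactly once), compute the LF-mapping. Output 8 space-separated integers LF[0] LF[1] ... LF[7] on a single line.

Answer: 3 2 4 1 5 6 7 0

Derivation:
Char counts: '$':1, 'p':1, 'q':1, 'r':5
C (first-col start): C('$')=0, C('p')=1, C('q')=2, C('r')=3
L[0]='r': occ=0, LF[0]=C('r')+0=3+0=3
L[1]='q': occ=0, LF[1]=C('q')+0=2+0=2
L[2]='r': occ=1, LF[2]=C('r')+1=3+1=4
L[3]='p': occ=0, LF[3]=C('p')+0=1+0=1
L[4]='r': occ=2, LF[4]=C('r')+2=3+2=5
L[5]='r': occ=3, LF[5]=C('r')+3=3+3=6
L[6]='r': occ=4, LF[6]=C('r')+4=3+4=7
L[7]='$': occ=0, LF[7]=C('$')+0=0+0=0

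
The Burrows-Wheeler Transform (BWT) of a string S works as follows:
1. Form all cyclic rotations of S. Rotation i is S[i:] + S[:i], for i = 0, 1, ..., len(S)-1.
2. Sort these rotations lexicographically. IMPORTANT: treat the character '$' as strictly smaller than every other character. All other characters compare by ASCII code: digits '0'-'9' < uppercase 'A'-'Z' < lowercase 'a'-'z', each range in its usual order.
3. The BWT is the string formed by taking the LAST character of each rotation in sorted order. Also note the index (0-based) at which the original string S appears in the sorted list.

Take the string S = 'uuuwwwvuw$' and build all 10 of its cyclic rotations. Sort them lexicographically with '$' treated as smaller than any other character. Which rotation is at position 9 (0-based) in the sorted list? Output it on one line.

Answer: wwwvuw$uuu

Derivation:
All 10 rotations (rotation i = S[i:]+S[:i]):
  rot[0] = uuuwwwvuw$
  rot[1] = uuwwwvuw$u
  rot[2] = uwwwvuw$uu
  rot[3] = wwwvuw$uuu
  rot[4] = wwvuw$uuuw
  rot[5] = wvuw$uuuww
  rot[6] = vuw$uuuwww
  rot[7] = uw$uuuwwwv
  rot[8] = w$uuuwwwvu
  rot[9] = $uuuwwwvuw
Sorted (with $ < everything):
  sorted[0] = $uuuwwwvuw
  sorted[1] = uuuwwwvuw$
  sorted[2] = uuwwwvuw$u
  sorted[3] = uw$uuuwwwv
  sorted[4] = uwwwvuw$uu
  sorted[5] = vuw$uuuwww
  sorted[6] = w$uuuwwwvu
  sorted[7] = wvuw$uuuww
  sorted[8] = wwvuw$uuuw
  sorted[9] = wwwvuw$uuu
sorted[9] = wwwvuw$uuu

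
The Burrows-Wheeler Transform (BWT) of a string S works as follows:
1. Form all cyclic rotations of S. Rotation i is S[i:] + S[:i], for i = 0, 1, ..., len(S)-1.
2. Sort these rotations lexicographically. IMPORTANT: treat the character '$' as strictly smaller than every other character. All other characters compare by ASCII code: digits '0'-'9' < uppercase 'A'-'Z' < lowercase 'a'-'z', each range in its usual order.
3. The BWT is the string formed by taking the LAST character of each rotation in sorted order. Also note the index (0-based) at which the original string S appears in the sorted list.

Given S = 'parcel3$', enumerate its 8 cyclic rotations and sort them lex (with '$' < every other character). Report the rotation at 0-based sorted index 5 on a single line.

Answer: l3$parce

Derivation:
All 8 rotations (rotation i = S[i:]+S[:i]):
  rot[0] = parcel3$
  rot[1] = arcel3$p
  rot[2] = rcel3$pa
  rot[3] = cel3$par
  rot[4] = el3$parc
  rot[5] = l3$parce
  rot[6] = 3$parcel
  rot[7] = $parcel3
Sorted (with $ < everything):
  sorted[0] = $parcel3
  sorted[1] = 3$parcel
  sorted[2] = arcel3$p
  sorted[3] = cel3$par
  sorted[4] = el3$parc
  sorted[5] = l3$parce
  sorted[6] = parcel3$
  sorted[7] = rcel3$pa
sorted[5] = l3$parce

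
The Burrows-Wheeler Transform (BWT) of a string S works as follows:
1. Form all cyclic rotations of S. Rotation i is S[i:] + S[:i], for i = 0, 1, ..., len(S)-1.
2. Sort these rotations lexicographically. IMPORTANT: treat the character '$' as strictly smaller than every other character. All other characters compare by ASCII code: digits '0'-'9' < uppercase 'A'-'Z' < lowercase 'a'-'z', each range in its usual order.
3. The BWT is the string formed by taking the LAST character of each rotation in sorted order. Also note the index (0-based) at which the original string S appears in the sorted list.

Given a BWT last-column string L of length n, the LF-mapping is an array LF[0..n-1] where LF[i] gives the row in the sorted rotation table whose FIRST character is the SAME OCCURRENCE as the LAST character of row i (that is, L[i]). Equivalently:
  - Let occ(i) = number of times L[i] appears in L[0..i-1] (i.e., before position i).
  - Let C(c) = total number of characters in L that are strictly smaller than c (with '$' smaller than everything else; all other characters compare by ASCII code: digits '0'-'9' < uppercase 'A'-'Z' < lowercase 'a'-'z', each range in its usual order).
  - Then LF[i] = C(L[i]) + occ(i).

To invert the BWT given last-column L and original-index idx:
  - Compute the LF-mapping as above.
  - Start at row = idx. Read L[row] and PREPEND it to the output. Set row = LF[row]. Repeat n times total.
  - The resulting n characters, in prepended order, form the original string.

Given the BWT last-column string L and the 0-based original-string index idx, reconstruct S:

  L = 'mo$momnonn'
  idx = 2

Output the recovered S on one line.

LF mapping: 1 7 0 2 8 3 4 9 5 6
Walk LF starting at row 2, prepending L[row]:
  step 1: row=2, L[2]='$', prepend. Next row=LF[2]=0
  step 2: row=0, L[0]='m', prepend. Next row=LF[0]=1
  step 3: row=1, L[1]='o', prepend. Next row=LF[1]=7
  step 4: row=7, L[7]='o', prepend. Next row=LF[7]=9
  step 5: row=9, L[9]='n', prepend. Next row=LF[9]=6
  step 6: row=6, L[6]='n', prepend. Next row=LF[6]=4
  step 7: row=4, L[4]='o', prepend. Next row=LF[4]=8
  step 8: row=8, L[8]='n', prepend. Next row=LF[8]=5
  step 9: row=5, L[5]='m', prepend. Next row=LF[5]=3
  step 10: row=3, L[3]='m', prepend. Next row=LF[3]=2
Reversed output: mmnonnoom$

Answer: mmnonnoom$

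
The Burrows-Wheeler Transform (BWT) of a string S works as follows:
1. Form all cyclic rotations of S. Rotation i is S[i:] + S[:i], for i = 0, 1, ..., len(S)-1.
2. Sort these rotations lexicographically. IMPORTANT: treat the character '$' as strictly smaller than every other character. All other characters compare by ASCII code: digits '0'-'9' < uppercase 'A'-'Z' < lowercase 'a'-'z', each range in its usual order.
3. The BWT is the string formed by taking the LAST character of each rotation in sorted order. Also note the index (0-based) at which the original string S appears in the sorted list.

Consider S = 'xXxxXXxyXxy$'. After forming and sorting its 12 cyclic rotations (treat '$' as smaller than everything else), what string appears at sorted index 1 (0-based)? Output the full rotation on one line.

All 12 rotations (rotation i = S[i:]+S[:i]):
  rot[0] = xXxxXXxyXxy$
  rot[1] = XxxXXxyXxy$x
  rot[2] = xxXXxyXxy$xX
  rot[3] = xXXxyXxy$xXx
  rot[4] = XXxyXxy$xXxx
  rot[5] = XxyXxy$xXxxX
  rot[6] = xyXxy$xXxxXX
  rot[7] = yXxy$xXxxXXx
  rot[8] = Xxy$xXxxXXxy
  rot[9] = xy$xXxxXXxyX
  rot[10] = y$xXxxXXxyXx
  rot[11] = $xXxxXXxyXxy
Sorted (with $ < everything):
  sorted[0] = $xXxxXXxyXxy
  sorted[1] = XXxyXxy$xXxx
  sorted[2] = XxxXXxyXxy$x
  sorted[3] = Xxy$xXxxXXxy
  sorted[4] = XxyXxy$xXxxX
  sorted[5] = xXXxyXxy$xXx
  sorted[6] = xXxxXXxyXxy$
  sorted[7] = xxXXxyXxy$xX
  sorted[8] = xy$xXxxXXxyX
  sorted[9] = xyXxy$xXxxXX
  sorted[10] = y$xXxxXXxyXx
  sorted[11] = yXxy$xXxxXXx
sorted[1] = XXxyXxy$xXxx

Answer: XXxyXxy$xXxx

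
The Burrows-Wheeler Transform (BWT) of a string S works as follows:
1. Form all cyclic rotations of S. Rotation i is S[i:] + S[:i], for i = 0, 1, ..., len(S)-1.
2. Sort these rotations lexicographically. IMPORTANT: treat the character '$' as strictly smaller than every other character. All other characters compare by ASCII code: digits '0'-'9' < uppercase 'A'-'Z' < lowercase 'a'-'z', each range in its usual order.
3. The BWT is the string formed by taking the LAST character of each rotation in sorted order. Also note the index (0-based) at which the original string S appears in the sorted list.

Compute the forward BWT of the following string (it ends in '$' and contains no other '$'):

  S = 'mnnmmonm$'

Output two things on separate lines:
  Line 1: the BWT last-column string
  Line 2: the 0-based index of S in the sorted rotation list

All 9 rotations (rotation i = S[i:]+S[:i]):
  rot[0] = mnnmmonm$
  rot[1] = nnmmonm$m
  rot[2] = nmmonm$mn
  rot[3] = mmonm$mnn
  rot[4] = monm$mnnm
  rot[5] = onm$mnnmm
  rot[6] = nm$mnnmmo
  rot[7] = m$mnnmmon
  rot[8] = $mnnmmonm
Sorted (with $ < everything):
  sorted[0] = $mnnmmonm  (last char: 'm')
  sorted[1] = m$mnnmmon  (last char: 'n')
  sorted[2] = mmonm$mnn  (last char: 'n')
  sorted[3] = mnnmmonm$  (last char: '$')
  sorted[4] = monm$mnnm  (last char: 'm')
  sorted[5] = nm$mnnmmo  (last char: 'o')
  sorted[6] = nmmonm$mn  (last char: 'n')
  sorted[7] = nnmmonm$m  (last char: 'm')
  sorted[8] = onm$mnnmm  (last char: 'm')
Last column: mnn$monmm
Original string S is at sorted index 3

Answer: mnn$monmm
3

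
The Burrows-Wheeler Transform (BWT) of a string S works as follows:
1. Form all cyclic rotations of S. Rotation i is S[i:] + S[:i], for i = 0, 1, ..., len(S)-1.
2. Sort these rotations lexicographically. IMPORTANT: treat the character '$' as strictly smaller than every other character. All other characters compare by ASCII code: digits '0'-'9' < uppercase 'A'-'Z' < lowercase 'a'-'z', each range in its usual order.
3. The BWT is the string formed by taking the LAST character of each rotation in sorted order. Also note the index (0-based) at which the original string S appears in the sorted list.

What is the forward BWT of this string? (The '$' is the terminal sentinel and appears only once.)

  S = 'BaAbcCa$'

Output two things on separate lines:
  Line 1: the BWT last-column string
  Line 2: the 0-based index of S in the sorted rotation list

All 8 rotations (rotation i = S[i:]+S[:i]):
  rot[0] = BaAbcCa$
  rot[1] = aAbcCa$B
  rot[2] = AbcCa$Ba
  rot[3] = bcCa$BaA
  rot[4] = cCa$BaAb
  rot[5] = Ca$BaAbc
  rot[6] = a$BaAbcC
  rot[7] = $BaAbcCa
Sorted (with $ < everything):
  sorted[0] = $BaAbcCa  (last char: 'a')
  sorted[1] = AbcCa$Ba  (last char: 'a')
  sorted[2] = BaAbcCa$  (last char: '$')
  sorted[3] = Ca$BaAbc  (last char: 'c')
  sorted[4] = a$BaAbcC  (last char: 'C')
  sorted[5] = aAbcCa$B  (last char: 'B')
  sorted[6] = bcCa$BaA  (last char: 'A')
  sorted[7] = cCa$BaAb  (last char: 'b')
Last column: aa$cCBAb
Original string S is at sorted index 2

Answer: aa$cCBAb
2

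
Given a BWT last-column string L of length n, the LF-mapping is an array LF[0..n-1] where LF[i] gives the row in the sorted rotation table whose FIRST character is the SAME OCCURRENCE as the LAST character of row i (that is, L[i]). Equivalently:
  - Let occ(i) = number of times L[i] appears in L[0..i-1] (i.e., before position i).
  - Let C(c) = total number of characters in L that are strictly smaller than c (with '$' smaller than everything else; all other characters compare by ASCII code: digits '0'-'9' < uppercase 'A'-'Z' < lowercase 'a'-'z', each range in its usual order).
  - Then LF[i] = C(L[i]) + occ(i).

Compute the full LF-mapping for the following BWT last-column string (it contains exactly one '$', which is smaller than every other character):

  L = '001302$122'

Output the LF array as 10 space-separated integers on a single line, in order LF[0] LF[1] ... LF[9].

Char counts: '$':1, '0':3, '1':2, '2':3, '3':1
C (first-col start): C('$')=0, C('0')=1, C('1')=4, C('2')=6, C('3')=9
L[0]='0': occ=0, LF[0]=C('0')+0=1+0=1
L[1]='0': occ=1, LF[1]=C('0')+1=1+1=2
L[2]='1': occ=0, LF[2]=C('1')+0=4+0=4
L[3]='3': occ=0, LF[3]=C('3')+0=9+0=9
L[4]='0': occ=2, LF[4]=C('0')+2=1+2=3
L[5]='2': occ=0, LF[5]=C('2')+0=6+0=6
L[6]='$': occ=0, LF[6]=C('$')+0=0+0=0
L[7]='1': occ=1, LF[7]=C('1')+1=4+1=5
L[8]='2': occ=1, LF[8]=C('2')+1=6+1=7
L[9]='2': occ=2, LF[9]=C('2')+2=6+2=8

Answer: 1 2 4 9 3 6 0 5 7 8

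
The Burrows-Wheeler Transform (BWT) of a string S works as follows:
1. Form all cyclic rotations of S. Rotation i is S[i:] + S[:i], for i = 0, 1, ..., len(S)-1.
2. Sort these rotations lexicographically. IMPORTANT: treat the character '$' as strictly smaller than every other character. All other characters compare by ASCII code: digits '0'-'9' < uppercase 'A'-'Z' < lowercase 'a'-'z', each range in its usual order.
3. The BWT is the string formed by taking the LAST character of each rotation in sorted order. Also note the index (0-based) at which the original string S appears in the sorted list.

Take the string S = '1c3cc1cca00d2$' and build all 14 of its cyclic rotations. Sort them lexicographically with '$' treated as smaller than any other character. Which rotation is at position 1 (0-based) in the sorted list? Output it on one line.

Answer: 00d2$1c3cc1cca

Derivation:
All 14 rotations (rotation i = S[i:]+S[:i]):
  rot[0] = 1c3cc1cca00d2$
  rot[1] = c3cc1cca00d2$1
  rot[2] = 3cc1cca00d2$1c
  rot[3] = cc1cca00d2$1c3
  rot[4] = c1cca00d2$1c3c
  rot[5] = 1cca00d2$1c3cc
  rot[6] = cca00d2$1c3cc1
  rot[7] = ca00d2$1c3cc1c
  rot[8] = a00d2$1c3cc1cc
  rot[9] = 00d2$1c3cc1cca
  rot[10] = 0d2$1c3cc1cca0
  rot[11] = d2$1c3cc1cca00
  rot[12] = 2$1c3cc1cca00d
  rot[13] = $1c3cc1cca00d2
Sorted (with $ < everything):
  sorted[0] = $1c3cc1cca00d2
  sorted[1] = 00d2$1c3cc1cca
  sorted[2] = 0d2$1c3cc1cca0
  sorted[3] = 1c3cc1cca00d2$
  sorted[4] = 1cca00d2$1c3cc
  sorted[5] = 2$1c3cc1cca00d
  sorted[6] = 3cc1cca00d2$1c
  sorted[7] = a00d2$1c3cc1cc
  sorted[8] = c1cca00d2$1c3c
  sorted[9] = c3cc1cca00d2$1
  sorted[10] = ca00d2$1c3cc1c
  sorted[11] = cc1cca00d2$1c3
  sorted[12] = cca00d2$1c3cc1
  sorted[13] = d2$1c3cc1cca00
sorted[1] = 00d2$1c3cc1cca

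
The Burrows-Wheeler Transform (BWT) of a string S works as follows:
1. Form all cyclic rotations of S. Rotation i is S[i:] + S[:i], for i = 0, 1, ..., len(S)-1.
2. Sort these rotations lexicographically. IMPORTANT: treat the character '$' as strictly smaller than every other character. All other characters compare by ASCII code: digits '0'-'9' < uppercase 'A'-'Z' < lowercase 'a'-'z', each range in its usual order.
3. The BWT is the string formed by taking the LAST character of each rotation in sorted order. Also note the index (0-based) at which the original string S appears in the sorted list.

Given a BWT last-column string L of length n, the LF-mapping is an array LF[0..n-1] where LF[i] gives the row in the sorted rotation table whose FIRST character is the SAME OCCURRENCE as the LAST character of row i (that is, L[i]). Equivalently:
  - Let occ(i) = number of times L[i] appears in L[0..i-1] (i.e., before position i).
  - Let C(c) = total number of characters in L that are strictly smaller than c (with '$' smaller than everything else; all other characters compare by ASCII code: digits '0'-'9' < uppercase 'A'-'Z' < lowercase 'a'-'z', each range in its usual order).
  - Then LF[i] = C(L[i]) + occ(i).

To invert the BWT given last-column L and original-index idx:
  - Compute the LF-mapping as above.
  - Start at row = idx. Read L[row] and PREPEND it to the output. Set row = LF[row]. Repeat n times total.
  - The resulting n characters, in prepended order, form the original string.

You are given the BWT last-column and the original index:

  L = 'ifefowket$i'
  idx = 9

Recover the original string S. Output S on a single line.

LF mapping: 5 3 1 4 8 10 7 2 9 0 6
Walk LF starting at row 9, prepending L[row]:
  step 1: row=9, L[9]='$', prepend. Next row=LF[9]=0
  step 2: row=0, L[0]='i', prepend. Next row=LF[0]=5
  step 3: row=5, L[5]='w', prepend. Next row=LF[5]=10
  step 4: row=10, L[10]='i', prepend. Next row=LF[10]=6
  step 5: row=6, L[6]='k', prepend. Next row=LF[6]=7
  step 6: row=7, L[7]='e', prepend. Next row=LF[7]=2
  step 7: row=2, L[2]='e', prepend. Next row=LF[2]=1
  step 8: row=1, L[1]='f', prepend. Next row=LF[1]=3
  step 9: row=3, L[3]='f', prepend. Next row=LF[3]=4
  step 10: row=4, L[4]='o', prepend. Next row=LF[4]=8
  step 11: row=8, L[8]='t', prepend. Next row=LF[8]=9
Reversed output: toffeekiwi$

Answer: toffeekiwi$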